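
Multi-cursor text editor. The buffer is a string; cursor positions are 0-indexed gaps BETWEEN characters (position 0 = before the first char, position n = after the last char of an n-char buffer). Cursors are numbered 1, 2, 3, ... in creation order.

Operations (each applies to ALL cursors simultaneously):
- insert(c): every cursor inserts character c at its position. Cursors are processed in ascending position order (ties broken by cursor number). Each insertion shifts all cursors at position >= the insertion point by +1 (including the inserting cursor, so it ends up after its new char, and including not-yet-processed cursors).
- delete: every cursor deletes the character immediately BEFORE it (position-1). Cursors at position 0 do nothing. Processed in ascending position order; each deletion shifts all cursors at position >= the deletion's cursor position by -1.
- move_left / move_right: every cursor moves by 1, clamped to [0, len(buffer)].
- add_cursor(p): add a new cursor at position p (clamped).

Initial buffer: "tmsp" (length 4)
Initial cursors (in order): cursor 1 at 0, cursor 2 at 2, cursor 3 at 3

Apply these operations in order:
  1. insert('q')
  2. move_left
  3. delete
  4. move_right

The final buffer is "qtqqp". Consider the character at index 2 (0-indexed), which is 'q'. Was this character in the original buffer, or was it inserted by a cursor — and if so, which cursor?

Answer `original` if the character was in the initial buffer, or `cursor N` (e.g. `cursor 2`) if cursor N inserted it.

After op 1 (insert('q')): buffer="qtmqsqp" (len 7), cursors c1@1 c2@4 c3@6, authorship 1..2.3.
After op 2 (move_left): buffer="qtmqsqp" (len 7), cursors c1@0 c2@3 c3@5, authorship 1..2.3.
After op 3 (delete): buffer="qtqqp" (len 5), cursors c1@0 c2@2 c3@3, authorship 1.23.
After op 4 (move_right): buffer="qtqqp" (len 5), cursors c1@1 c2@3 c3@4, authorship 1.23.
Authorship (.=original, N=cursor N): 1 . 2 3 .
Index 2: author = 2

Answer: cursor 2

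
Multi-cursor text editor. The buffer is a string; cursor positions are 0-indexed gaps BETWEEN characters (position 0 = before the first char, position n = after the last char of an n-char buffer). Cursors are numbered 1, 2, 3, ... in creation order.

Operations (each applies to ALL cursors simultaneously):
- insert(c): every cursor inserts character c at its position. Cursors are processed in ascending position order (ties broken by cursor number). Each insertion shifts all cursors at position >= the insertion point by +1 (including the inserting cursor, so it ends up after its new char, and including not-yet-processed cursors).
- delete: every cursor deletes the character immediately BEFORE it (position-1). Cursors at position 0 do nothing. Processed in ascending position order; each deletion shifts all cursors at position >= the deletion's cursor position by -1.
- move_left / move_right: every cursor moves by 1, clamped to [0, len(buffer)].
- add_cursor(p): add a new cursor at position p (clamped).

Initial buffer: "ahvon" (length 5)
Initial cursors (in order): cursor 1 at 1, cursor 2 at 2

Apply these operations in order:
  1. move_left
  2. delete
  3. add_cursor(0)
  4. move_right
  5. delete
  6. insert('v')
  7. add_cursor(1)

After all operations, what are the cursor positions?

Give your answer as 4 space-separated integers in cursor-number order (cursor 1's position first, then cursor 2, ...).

Answer: 3 3 3 1

Derivation:
After op 1 (move_left): buffer="ahvon" (len 5), cursors c1@0 c2@1, authorship .....
After op 2 (delete): buffer="hvon" (len 4), cursors c1@0 c2@0, authorship ....
After op 3 (add_cursor(0)): buffer="hvon" (len 4), cursors c1@0 c2@0 c3@0, authorship ....
After op 4 (move_right): buffer="hvon" (len 4), cursors c1@1 c2@1 c3@1, authorship ....
After op 5 (delete): buffer="von" (len 3), cursors c1@0 c2@0 c3@0, authorship ...
After op 6 (insert('v')): buffer="vvvvon" (len 6), cursors c1@3 c2@3 c3@3, authorship 123...
After op 7 (add_cursor(1)): buffer="vvvvon" (len 6), cursors c4@1 c1@3 c2@3 c3@3, authorship 123...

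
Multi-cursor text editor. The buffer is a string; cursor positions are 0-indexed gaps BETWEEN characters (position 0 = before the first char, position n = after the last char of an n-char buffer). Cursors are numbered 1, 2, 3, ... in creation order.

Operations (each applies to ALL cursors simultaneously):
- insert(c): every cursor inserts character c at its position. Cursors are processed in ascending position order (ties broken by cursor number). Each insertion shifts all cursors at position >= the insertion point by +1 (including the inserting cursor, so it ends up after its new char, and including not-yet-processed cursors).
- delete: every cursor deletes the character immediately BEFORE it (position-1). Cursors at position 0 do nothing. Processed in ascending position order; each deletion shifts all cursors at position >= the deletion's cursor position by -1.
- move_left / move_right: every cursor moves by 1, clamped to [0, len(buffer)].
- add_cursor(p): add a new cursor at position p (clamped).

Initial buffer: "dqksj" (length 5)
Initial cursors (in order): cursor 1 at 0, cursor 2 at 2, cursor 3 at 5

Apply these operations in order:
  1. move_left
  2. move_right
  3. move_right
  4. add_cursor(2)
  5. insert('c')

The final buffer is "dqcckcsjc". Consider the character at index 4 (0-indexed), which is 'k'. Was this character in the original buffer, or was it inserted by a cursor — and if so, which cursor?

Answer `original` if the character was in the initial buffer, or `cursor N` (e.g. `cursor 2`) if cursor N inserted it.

Answer: original

Derivation:
After op 1 (move_left): buffer="dqksj" (len 5), cursors c1@0 c2@1 c3@4, authorship .....
After op 2 (move_right): buffer="dqksj" (len 5), cursors c1@1 c2@2 c3@5, authorship .....
After op 3 (move_right): buffer="dqksj" (len 5), cursors c1@2 c2@3 c3@5, authorship .....
After op 4 (add_cursor(2)): buffer="dqksj" (len 5), cursors c1@2 c4@2 c2@3 c3@5, authorship .....
After op 5 (insert('c')): buffer="dqcckcsjc" (len 9), cursors c1@4 c4@4 c2@6 c3@9, authorship ..14.2..3
Authorship (.=original, N=cursor N): . . 1 4 . 2 . . 3
Index 4: author = original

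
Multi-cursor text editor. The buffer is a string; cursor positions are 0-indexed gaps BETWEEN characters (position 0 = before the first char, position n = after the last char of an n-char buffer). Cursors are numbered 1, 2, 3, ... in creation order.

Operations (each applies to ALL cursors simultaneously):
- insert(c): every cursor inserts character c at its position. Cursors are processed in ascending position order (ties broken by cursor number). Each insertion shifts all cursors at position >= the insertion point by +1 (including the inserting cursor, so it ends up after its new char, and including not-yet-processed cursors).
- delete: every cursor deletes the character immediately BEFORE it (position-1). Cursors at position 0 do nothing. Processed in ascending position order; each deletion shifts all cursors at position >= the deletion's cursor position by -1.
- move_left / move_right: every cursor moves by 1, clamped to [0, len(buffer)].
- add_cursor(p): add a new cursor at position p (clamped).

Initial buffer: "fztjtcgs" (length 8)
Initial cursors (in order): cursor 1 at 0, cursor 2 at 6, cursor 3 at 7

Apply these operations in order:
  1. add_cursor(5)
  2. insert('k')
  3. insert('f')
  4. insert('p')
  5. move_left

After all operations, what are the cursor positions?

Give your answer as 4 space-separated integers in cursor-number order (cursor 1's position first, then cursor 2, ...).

After op 1 (add_cursor(5)): buffer="fztjtcgs" (len 8), cursors c1@0 c4@5 c2@6 c3@7, authorship ........
After op 2 (insert('k')): buffer="kfztjtkckgks" (len 12), cursors c1@1 c4@7 c2@9 c3@11, authorship 1.....4.2.3.
After op 3 (insert('f')): buffer="kffztjtkfckfgkfs" (len 16), cursors c1@2 c4@9 c2@12 c3@15, authorship 11.....44.22.33.
After op 4 (insert('p')): buffer="kfpfztjtkfpckfpgkfps" (len 20), cursors c1@3 c4@11 c2@15 c3@19, authorship 111.....444.222.333.
After op 5 (move_left): buffer="kfpfztjtkfpckfpgkfps" (len 20), cursors c1@2 c4@10 c2@14 c3@18, authorship 111.....444.222.333.

Answer: 2 14 18 10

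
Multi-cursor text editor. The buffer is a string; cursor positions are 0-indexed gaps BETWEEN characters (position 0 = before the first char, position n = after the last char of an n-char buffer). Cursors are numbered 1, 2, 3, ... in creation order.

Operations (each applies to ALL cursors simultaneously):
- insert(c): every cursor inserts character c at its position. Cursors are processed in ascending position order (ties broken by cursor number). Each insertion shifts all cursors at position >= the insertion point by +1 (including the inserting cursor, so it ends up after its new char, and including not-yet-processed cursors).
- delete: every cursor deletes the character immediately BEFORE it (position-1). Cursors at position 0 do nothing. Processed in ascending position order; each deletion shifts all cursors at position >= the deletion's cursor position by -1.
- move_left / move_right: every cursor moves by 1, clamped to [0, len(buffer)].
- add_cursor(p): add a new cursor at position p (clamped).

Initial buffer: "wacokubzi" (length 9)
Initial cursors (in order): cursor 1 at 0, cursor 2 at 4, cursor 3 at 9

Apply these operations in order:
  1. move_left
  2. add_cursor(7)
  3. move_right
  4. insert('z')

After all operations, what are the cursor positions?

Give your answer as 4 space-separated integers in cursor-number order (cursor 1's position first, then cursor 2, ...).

After op 1 (move_left): buffer="wacokubzi" (len 9), cursors c1@0 c2@3 c3@8, authorship .........
After op 2 (add_cursor(7)): buffer="wacokubzi" (len 9), cursors c1@0 c2@3 c4@7 c3@8, authorship .........
After op 3 (move_right): buffer="wacokubzi" (len 9), cursors c1@1 c2@4 c4@8 c3@9, authorship .........
After op 4 (insert('z')): buffer="wzacozkubzziz" (len 13), cursors c1@2 c2@6 c4@11 c3@13, authorship .1...2....4.3

Answer: 2 6 13 11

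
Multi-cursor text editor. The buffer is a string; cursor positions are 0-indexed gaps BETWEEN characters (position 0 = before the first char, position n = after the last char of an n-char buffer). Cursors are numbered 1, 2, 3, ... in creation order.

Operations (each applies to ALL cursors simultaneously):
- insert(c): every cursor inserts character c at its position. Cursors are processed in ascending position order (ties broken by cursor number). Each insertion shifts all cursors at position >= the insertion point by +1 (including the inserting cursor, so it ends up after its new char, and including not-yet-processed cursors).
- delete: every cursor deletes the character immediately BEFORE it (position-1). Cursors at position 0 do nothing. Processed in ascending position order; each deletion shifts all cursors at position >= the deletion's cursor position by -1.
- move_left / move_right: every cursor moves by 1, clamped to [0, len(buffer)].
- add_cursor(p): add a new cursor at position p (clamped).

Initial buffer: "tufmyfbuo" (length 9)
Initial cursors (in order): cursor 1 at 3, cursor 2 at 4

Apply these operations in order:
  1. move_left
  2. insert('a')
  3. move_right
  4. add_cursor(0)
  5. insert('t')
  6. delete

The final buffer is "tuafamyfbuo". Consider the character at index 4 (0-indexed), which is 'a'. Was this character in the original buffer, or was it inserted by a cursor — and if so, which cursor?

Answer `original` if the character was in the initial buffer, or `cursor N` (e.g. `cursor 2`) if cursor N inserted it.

Answer: cursor 2

Derivation:
After op 1 (move_left): buffer="tufmyfbuo" (len 9), cursors c1@2 c2@3, authorship .........
After op 2 (insert('a')): buffer="tuafamyfbuo" (len 11), cursors c1@3 c2@5, authorship ..1.2......
After op 3 (move_right): buffer="tuafamyfbuo" (len 11), cursors c1@4 c2@6, authorship ..1.2......
After op 4 (add_cursor(0)): buffer="tuafamyfbuo" (len 11), cursors c3@0 c1@4 c2@6, authorship ..1.2......
After op 5 (insert('t')): buffer="ttuaftamtyfbuo" (len 14), cursors c3@1 c1@6 c2@9, authorship 3..1.12.2.....
After op 6 (delete): buffer="tuafamyfbuo" (len 11), cursors c3@0 c1@4 c2@6, authorship ..1.2......
Authorship (.=original, N=cursor N): . . 1 . 2 . . . . . .
Index 4: author = 2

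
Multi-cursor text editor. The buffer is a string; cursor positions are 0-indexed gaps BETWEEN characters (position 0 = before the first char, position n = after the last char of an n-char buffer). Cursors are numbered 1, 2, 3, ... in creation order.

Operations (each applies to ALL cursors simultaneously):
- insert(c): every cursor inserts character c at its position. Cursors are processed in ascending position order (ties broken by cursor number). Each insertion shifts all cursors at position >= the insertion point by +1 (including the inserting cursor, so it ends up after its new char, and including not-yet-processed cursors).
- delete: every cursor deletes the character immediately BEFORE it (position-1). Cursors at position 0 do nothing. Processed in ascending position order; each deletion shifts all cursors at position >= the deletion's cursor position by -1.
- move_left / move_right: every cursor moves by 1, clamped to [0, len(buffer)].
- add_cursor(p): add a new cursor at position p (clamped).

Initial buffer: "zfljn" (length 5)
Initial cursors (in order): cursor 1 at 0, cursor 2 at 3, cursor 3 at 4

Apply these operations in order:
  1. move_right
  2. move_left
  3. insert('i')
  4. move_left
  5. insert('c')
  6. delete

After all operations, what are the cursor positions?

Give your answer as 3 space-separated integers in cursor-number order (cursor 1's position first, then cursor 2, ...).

Answer: 0 4 6

Derivation:
After op 1 (move_right): buffer="zfljn" (len 5), cursors c1@1 c2@4 c3@5, authorship .....
After op 2 (move_left): buffer="zfljn" (len 5), cursors c1@0 c2@3 c3@4, authorship .....
After op 3 (insert('i')): buffer="izflijin" (len 8), cursors c1@1 c2@5 c3@7, authorship 1...2.3.
After op 4 (move_left): buffer="izflijin" (len 8), cursors c1@0 c2@4 c3@6, authorship 1...2.3.
After op 5 (insert('c')): buffer="cizflcijcin" (len 11), cursors c1@1 c2@6 c3@9, authorship 11...22.33.
After op 6 (delete): buffer="izflijin" (len 8), cursors c1@0 c2@4 c3@6, authorship 1...2.3.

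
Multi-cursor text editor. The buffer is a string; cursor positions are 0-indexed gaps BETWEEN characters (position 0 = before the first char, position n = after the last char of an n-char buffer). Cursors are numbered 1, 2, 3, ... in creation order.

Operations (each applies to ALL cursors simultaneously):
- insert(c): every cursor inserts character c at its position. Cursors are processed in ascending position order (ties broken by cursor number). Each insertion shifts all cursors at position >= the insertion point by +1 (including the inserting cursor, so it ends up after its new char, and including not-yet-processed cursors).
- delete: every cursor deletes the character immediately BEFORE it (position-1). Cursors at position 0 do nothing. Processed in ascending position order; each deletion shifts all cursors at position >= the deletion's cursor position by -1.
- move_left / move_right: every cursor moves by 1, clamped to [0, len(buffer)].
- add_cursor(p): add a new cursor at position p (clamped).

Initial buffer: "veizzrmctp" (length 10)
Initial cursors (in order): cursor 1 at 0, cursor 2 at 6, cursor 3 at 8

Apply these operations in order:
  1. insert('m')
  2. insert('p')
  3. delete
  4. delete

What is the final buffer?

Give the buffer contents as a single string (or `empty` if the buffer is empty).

Answer: veizzrmctp

Derivation:
After op 1 (insert('m')): buffer="mveizzrmmcmtp" (len 13), cursors c1@1 c2@8 c3@11, authorship 1......2..3..
After op 2 (insert('p')): buffer="mpveizzrmpmcmptp" (len 16), cursors c1@2 c2@10 c3@14, authorship 11......22..33..
After op 3 (delete): buffer="mveizzrmmcmtp" (len 13), cursors c1@1 c2@8 c3@11, authorship 1......2..3..
After op 4 (delete): buffer="veizzrmctp" (len 10), cursors c1@0 c2@6 c3@8, authorship ..........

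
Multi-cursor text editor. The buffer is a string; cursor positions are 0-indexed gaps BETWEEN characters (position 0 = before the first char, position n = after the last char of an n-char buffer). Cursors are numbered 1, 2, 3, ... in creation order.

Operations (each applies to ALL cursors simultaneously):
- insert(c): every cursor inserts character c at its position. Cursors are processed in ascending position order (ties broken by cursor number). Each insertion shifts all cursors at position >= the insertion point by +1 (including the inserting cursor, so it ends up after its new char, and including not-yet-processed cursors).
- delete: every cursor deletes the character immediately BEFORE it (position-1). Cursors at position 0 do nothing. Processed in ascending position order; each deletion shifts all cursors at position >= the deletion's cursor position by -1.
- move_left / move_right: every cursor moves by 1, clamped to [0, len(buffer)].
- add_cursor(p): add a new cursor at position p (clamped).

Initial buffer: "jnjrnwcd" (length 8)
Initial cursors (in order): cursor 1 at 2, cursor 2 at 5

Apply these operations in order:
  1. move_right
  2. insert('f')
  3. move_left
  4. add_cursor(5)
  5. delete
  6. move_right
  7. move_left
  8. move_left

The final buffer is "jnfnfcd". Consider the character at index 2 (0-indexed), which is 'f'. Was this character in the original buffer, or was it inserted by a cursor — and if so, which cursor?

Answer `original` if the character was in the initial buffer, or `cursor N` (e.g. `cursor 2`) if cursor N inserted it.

Answer: cursor 1

Derivation:
After op 1 (move_right): buffer="jnjrnwcd" (len 8), cursors c1@3 c2@6, authorship ........
After op 2 (insert('f')): buffer="jnjfrnwfcd" (len 10), cursors c1@4 c2@8, authorship ...1...2..
After op 3 (move_left): buffer="jnjfrnwfcd" (len 10), cursors c1@3 c2@7, authorship ...1...2..
After op 4 (add_cursor(5)): buffer="jnjfrnwfcd" (len 10), cursors c1@3 c3@5 c2@7, authorship ...1...2..
After op 5 (delete): buffer="jnfnfcd" (len 7), cursors c1@2 c3@3 c2@4, authorship ..1.2..
After op 6 (move_right): buffer="jnfnfcd" (len 7), cursors c1@3 c3@4 c2@5, authorship ..1.2..
After op 7 (move_left): buffer="jnfnfcd" (len 7), cursors c1@2 c3@3 c2@4, authorship ..1.2..
After op 8 (move_left): buffer="jnfnfcd" (len 7), cursors c1@1 c3@2 c2@3, authorship ..1.2..
Authorship (.=original, N=cursor N): . . 1 . 2 . .
Index 2: author = 1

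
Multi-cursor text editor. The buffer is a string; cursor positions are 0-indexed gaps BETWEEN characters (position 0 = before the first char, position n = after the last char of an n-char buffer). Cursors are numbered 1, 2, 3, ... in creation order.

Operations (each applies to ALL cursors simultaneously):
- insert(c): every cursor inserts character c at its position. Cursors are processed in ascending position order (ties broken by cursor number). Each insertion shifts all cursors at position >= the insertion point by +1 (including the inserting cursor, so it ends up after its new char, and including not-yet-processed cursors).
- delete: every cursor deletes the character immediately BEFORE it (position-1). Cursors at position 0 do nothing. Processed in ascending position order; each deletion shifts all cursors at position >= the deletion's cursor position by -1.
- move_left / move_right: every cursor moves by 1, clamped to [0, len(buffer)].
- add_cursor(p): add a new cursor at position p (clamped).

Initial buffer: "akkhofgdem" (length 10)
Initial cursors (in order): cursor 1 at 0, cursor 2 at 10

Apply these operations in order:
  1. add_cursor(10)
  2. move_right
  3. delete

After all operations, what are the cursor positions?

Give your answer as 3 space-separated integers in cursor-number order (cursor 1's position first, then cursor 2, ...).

After op 1 (add_cursor(10)): buffer="akkhofgdem" (len 10), cursors c1@0 c2@10 c3@10, authorship ..........
After op 2 (move_right): buffer="akkhofgdem" (len 10), cursors c1@1 c2@10 c3@10, authorship ..........
After op 3 (delete): buffer="kkhofgd" (len 7), cursors c1@0 c2@7 c3@7, authorship .......

Answer: 0 7 7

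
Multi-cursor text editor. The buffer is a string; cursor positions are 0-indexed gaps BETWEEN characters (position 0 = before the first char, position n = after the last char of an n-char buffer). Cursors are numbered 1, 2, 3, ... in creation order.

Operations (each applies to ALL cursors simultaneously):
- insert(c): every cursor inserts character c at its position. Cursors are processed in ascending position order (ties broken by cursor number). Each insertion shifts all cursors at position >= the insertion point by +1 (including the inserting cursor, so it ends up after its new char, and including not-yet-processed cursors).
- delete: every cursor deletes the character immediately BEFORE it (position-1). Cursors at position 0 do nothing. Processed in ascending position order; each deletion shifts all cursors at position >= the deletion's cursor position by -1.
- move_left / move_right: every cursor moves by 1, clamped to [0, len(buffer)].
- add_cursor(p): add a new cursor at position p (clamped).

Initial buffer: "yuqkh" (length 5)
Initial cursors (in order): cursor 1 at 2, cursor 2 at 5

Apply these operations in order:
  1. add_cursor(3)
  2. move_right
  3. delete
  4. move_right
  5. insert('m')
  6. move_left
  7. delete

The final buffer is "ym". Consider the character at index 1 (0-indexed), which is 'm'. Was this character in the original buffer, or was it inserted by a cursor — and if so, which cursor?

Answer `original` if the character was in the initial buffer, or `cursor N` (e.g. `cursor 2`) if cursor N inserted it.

Answer: cursor 3

Derivation:
After op 1 (add_cursor(3)): buffer="yuqkh" (len 5), cursors c1@2 c3@3 c2@5, authorship .....
After op 2 (move_right): buffer="yuqkh" (len 5), cursors c1@3 c3@4 c2@5, authorship .....
After op 3 (delete): buffer="yu" (len 2), cursors c1@2 c2@2 c3@2, authorship ..
After op 4 (move_right): buffer="yu" (len 2), cursors c1@2 c2@2 c3@2, authorship ..
After op 5 (insert('m')): buffer="yummm" (len 5), cursors c1@5 c2@5 c3@5, authorship ..123
After op 6 (move_left): buffer="yummm" (len 5), cursors c1@4 c2@4 c3@4, authorship ..123
After op 7 (delete): buffer="ym" (len 2), cursors c1@1 c2@1 c3@1, authorship .3
Authorship (.=original, N=cursor N): . 3
Index 1: author = 3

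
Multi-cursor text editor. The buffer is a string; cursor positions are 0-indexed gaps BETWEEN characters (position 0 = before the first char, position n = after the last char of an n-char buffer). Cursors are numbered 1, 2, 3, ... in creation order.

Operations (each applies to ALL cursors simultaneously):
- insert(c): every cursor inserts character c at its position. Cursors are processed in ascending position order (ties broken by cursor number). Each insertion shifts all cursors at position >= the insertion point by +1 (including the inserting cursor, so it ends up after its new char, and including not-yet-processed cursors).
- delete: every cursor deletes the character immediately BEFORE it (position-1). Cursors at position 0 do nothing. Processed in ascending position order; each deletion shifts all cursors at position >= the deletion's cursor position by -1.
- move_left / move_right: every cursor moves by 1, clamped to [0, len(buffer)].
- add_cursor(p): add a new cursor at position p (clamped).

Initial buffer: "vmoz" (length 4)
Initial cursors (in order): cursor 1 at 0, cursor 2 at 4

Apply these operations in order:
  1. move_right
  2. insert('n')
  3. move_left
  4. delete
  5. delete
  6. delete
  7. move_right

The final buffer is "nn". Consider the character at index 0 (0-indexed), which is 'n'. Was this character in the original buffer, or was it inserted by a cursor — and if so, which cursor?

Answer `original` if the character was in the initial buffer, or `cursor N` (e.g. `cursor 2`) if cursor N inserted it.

After op 1 (move_right): buffer="vmoz" (len 4), cursors c1@1 c2@4, authorship ....
After op 2 (insert('n')): buffer="vnmozn" (len 6), cursors c1@2 c2@6, authorship .1...2
After op 3 (move_left): buffer="vnmozn" (len 6), cursors c1@1 c2@5, authorship .1...2
After op 4 (delete): buffer="nmon" (len 4), cursors c1@0 c2@3, authorship 1..2
After op 5 (delete): buffer="nmn" (len 3), cursors c1@0 c2@2, authorship 1.2
After op 6 (delete): buffer="nn" (len 2), cursors c1@0 c2@1, authorship 12
After op 7 (move_right): buffer="nn" (len 2), cursors c1@1 c2@2, authorship 12
Authorship (.=original, N=cursor N): 1 2
Index 0: author = 1

Answer: cursor 1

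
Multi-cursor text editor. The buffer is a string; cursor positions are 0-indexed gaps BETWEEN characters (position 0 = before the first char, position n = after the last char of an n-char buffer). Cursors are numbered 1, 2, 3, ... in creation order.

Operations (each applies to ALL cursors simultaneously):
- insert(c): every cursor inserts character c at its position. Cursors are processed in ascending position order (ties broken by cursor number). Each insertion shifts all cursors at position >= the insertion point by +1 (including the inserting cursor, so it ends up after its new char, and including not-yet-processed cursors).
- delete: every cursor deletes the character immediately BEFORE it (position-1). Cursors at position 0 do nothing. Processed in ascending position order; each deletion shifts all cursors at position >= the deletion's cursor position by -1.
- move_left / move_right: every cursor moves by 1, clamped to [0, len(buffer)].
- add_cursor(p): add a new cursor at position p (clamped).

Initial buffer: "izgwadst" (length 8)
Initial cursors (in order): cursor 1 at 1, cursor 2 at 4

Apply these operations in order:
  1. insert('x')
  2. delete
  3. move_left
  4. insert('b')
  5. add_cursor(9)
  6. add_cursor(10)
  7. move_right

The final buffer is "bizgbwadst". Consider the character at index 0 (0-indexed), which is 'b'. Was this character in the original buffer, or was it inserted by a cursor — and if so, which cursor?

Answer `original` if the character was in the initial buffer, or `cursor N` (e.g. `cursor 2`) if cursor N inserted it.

After op 1 (insert('x')): buffer="ixzgwxadst" (len 10), cursors c1@2 c2@6, authorship .1...2....
After op 2 (delete): buffer="izgwadst" (len 8), cursors c1@1 c2@4, authorship ........
After op 3 (move_left): buffer="izgwadst" (len 8), cursors c1@0 c2@3, authorship ........
After op 4 (insert('b')): buffer="bizgbwadst" (len 10), cursors c1@1 c2@5, authorship 1...2.....
After op 5 (add_cursor(9)): buffer="bizgbwadst" (len 10), cursors c1@1 c2@5 c3@9, authorship 1...2.....
After op 6 (add_cursor(10)): buffer="bizgbwadst" (len 10), cursors c1@1 c2@5 c3@9 c4@10, authorship 1...2.....
After op 7 (move_right): buffer="bizgbwadst" (len 10), cursors c1@2 c2@6 c3@10 c4@10, authorship 1...2.....
Authorship (.=original, N=cursor N): 1 . . . 2 . . . . .
Index 0: author = 1

Answer: cursor 1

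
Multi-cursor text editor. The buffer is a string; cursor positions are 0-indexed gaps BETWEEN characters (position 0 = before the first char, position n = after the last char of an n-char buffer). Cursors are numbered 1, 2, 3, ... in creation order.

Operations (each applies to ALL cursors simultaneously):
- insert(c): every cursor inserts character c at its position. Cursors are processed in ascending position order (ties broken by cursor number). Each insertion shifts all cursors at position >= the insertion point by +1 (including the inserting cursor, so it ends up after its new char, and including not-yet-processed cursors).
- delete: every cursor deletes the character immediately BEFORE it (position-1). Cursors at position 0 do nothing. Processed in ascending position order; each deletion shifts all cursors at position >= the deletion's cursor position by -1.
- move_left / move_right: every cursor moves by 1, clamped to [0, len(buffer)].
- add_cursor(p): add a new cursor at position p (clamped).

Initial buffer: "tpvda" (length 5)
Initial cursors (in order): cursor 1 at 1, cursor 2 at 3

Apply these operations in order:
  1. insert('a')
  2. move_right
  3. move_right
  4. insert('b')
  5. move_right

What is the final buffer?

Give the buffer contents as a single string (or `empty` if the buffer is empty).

Answer: tapvbadab

Derivation:
After op 1 (insert('a')): buffer="tapvada" (len 7), cursors c1@2 c2@5, authorship .1..2..
After op 2 (move_right): buffer="tapvada" (len 7), cursors c1@3 c2@6, authorship .1..2..
After op 3 (move_right): buffer="tapvada" (len 7), cursors c1@4 c2@7, authorship .1..2..
After op 4 (insert('b')): buffer="tapvbadab" (len 9), cursors c1@5 c2@9, authorship .1..12..2
After op 5 (move_right): buffer="tapvbadab" (len 9), cursors c1@6 c2@9, authorship .1..12..2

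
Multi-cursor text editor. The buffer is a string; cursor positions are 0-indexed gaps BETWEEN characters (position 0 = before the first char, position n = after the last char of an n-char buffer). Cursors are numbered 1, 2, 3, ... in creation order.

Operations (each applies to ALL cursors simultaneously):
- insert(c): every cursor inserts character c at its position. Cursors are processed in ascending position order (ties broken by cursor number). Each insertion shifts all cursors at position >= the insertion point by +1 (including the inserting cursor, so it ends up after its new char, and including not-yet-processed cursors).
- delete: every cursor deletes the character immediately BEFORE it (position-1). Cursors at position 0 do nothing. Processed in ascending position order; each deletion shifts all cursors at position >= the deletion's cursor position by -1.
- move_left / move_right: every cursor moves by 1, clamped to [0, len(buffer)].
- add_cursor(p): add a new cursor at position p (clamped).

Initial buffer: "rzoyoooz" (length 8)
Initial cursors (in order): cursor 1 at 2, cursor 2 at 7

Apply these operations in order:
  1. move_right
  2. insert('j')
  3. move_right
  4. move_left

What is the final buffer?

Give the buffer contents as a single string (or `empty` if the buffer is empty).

Answer: rzojyooozj

Derivation:
After op 1 (move_right): buffer="rzoyoooz" (len 8), cursors c1@3 c2@8, authorship ........
After op 2 (insert('j')): buffer="rzojyooozj" (len 10), cursors c1@4 c2@10, authorship ...1.....2
After op 3 (move_right): buffer="rzojyooozj" (len 10), cursors c1@5 c2@10, authorship ...1.....2
After op 4 (move_left): buffer="rzojyooozj" (len 10), cursors c1@4 c2@9, authorship ...1.....2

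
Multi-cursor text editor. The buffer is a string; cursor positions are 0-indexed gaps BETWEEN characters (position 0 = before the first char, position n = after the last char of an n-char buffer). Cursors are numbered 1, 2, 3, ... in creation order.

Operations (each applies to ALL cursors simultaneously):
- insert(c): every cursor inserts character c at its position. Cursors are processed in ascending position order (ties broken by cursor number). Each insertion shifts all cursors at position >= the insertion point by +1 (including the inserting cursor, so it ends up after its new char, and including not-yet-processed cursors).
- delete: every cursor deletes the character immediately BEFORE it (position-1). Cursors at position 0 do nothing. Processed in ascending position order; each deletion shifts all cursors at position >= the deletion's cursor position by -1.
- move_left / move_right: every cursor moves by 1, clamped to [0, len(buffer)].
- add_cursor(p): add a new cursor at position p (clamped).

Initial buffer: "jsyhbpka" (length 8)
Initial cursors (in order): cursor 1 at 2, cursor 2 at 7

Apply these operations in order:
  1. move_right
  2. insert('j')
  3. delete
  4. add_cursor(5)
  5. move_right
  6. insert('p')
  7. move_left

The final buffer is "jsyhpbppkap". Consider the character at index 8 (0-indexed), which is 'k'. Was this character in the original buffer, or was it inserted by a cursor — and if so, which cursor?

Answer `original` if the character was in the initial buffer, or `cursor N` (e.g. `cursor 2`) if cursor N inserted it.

Answer: original

Derivation:
After op 1 (move_right): buffer="jsyhbpka" (len 8), cursors c1@3 c2@8, authorship ........
After op 2 (insert('j')): buffer="jsyjhbpkaj" (len 10), cursors c1@4 c2@10, authorship ...1.....2
After op 3 (delete): buffer="jsyhbpka" (len 8), cursors c1@3 c2@8, authorship ........
After op 4 (add_cursor(5)): buffer="jsyhbpka" (len 8), cursors c1@3 c3@5 c2@8, authorship ........
After op 5 (move_right): buffer="jsyhbpka" (len 8), cursors c1@4 c3@6 c2@8, authorship ........
After op 6 (insert('p')): buffer="jsyhpbppkap" (len 11), cursors c1@5 c3@8 c2@11, authorship ....1..3..2
After op 7 (move_left): buffer="jsyhpbppkap" (len 11), cursors c1@4 c3@7 c2@10, authorship ....1..3..2
Authorship (.=original, N=cursor N): . . . . 1 . . 3 . . 2
Index 8: author = original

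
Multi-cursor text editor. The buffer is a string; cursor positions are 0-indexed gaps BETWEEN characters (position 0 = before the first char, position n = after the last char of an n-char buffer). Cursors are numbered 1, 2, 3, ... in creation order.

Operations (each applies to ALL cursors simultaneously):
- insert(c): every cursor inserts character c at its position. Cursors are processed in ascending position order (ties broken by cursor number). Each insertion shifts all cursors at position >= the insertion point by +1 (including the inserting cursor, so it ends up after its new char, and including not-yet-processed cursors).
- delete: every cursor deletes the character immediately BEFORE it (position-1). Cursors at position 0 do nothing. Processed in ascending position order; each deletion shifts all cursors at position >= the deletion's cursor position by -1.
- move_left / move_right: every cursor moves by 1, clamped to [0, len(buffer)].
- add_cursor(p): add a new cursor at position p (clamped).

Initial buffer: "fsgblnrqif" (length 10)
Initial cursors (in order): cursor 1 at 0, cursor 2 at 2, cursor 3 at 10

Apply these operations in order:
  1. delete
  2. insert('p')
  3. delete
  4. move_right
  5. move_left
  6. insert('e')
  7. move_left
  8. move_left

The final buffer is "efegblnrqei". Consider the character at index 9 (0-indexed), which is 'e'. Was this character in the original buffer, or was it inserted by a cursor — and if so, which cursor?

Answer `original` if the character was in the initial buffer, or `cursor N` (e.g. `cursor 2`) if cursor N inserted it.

Answer: cursor 3

Derivation:
After op 1 (delete): buffer="fgblnrqi" (len 8), cursors c1@0 c2@1 c3@8, authorship ........
After op 2 (insert('p')): buffer="pfpgblnrqip" (len 11), cursors c1@1 c2@3 c3@11, authorship 1.2.......3
After op 3 (delete): buffer="fgblnrqi" (len 8), cursors c1@0 c2@1 c3@8, authorship ........
After op 4 (move_right): buffer="fgblnrqi" (len 8), cursors c1@1 c2@2 c3@8, authorship ........
After op 5 (move_left): buffer="fgblnrqi" (len 8), cursors c1@0 c2@1 c3@7, authorship ........
After op 6 (insert('e')): buffer="efegblnrqei" (len 11), cursors c1@1 c2@3 c3@10, authorship 1.2......3.
After op 7 (move_left): buffer="efegblnrqei" (len 11), cursors c1@0 c2@2 c3@9, authorship 1.2......3.
After op 8 (move_left): buffer="efegblnrqei" (len 11), cursors c1@0 c2@1 c3@8, authorship 1.2......3.
Authorship (.=original, N=cursor N): 1 . 2 . . . . . . 3 .
Index 9: author = 3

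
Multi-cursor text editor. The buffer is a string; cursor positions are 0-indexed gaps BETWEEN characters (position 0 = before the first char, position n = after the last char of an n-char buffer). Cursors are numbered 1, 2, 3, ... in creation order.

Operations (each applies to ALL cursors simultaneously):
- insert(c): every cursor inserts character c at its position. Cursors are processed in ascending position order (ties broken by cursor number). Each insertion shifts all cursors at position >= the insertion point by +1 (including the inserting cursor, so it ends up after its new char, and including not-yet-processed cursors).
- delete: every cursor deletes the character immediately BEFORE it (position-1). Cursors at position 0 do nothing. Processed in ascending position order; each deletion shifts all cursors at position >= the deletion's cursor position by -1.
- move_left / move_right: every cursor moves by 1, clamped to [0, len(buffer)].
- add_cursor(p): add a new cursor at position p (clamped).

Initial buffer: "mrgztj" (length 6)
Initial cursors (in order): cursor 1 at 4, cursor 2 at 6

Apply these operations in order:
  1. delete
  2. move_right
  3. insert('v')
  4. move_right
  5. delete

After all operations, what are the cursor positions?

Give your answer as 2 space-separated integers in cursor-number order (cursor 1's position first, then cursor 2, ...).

After op 1 (delete): buffer="mrgt" (len 4), cursors c1@3 c2@4, authorship ....
After op 2 (move_right): buffer="mrgt" (len 4), cursors c1@4 c2@4, authorship ....
After op 3 (insert('v')): buffer="mrgtvv" (len 6), cursors c1@6 c2@6, authorship ....12
After op 4 (move_right): buffer="mrgtvv" (len 6), cursors c1@6 c2@6, authorship ....12
After op 5 (delete): buffer="mrgt" (len 4), cursors c1@4 c2@4, authorship ....

Answer: 4 4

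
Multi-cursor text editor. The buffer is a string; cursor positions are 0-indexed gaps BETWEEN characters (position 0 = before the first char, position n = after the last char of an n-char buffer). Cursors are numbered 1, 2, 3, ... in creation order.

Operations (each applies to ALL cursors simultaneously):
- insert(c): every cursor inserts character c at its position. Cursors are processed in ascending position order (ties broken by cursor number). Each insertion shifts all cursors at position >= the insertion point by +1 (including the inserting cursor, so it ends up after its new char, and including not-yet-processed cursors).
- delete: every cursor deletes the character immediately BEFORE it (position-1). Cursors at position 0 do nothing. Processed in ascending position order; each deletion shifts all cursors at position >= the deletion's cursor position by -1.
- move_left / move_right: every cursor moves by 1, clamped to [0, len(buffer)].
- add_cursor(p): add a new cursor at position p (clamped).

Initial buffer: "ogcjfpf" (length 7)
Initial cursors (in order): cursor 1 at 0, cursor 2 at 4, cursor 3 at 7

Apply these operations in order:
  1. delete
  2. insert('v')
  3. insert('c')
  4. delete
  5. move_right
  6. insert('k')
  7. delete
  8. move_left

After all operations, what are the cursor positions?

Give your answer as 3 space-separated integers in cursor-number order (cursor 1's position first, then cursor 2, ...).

Answer: 1 5 7

Derivation:
After op 1 (delete): buffer="ogcfp" (len 5), cursors c1@0 c2@3 c3@5, authorship .....
After op 2 (insert('v')): buffer="vogcvfpv" (len 8), cursors c1@1 c2@5 c3@8, authorship 1...2..3
After op 3 (insert('c')): buffer="vcogcvcfpvc" (len 11), cursors c1@2 c2@7 c3@11, authorship 11...22..33
After op 4 (delete): buffer="vogcvfpv" (len 8), cursors c1@1 c2@5 c3@8, authorship 1...2..3
After op 5 (move_right): buffer="vogcvfpv" (len 8), cursors c1@2 c2@6 c3@8, authorship 1...2..3
After op 6 (insert('k')): buffer="vokgcvfkpvk" (len 11), cursors c1@3 c2@8 c3@11, authorship 1.1..2.2.33
After op 7 (delete): buffer="vogcvfpv" (len 8), cursors c1@2 c2@6 c3@8, authorship 1...2..3
After op 8 (move_left): buffer="vogcvfpv" (len 8), cursors c1@1 c2@5 c3@7, authorship 1...2..3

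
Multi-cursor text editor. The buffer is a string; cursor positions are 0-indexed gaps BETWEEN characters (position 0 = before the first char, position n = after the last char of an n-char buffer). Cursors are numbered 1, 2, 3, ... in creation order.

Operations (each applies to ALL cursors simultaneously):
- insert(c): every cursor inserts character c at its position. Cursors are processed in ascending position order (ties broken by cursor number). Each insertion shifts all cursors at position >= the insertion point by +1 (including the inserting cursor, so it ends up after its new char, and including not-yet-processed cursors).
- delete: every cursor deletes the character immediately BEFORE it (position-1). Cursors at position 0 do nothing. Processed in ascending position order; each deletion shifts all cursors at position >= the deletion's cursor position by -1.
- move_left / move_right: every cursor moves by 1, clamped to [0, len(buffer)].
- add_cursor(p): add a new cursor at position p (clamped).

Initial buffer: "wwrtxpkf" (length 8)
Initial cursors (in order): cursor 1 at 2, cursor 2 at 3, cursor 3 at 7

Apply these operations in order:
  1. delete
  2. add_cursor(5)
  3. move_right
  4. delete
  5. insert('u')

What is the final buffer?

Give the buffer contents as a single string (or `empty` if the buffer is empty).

After op 1 (delete): buffer="wtxpf" (len 5), cursors c1@1 c2@1 c3@4, authorship .....
After op 2 (add_cursor(5)): buffer="wtxpf" (len 5), cursors c1@1 c2@1 c3@4 c4@5, authorship .....
After op 3 (move_right): buffer="wtxpf" (len 5), cursors c1@2 c2@2 c3@5 c4@5, authorship .....
After op 4 (delete): buffer="x" (len 1), cursors c1@0 c2@0 c3@1 c4@1, authorship .
After op 5 (insert('u')): buffer="uuxuu" (len 5), cursors c1@2 c2@2 c3@5 c4@5, authorship 12.34

Answer: uuxuu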